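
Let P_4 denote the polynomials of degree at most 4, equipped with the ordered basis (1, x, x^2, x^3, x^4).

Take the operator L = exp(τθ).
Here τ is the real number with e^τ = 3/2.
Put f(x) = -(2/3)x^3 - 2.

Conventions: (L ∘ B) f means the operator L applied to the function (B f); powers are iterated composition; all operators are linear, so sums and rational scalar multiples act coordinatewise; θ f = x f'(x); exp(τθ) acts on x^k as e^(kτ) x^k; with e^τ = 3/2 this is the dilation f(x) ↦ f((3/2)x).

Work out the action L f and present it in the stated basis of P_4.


exp(τθ) x^k = e^(kτ) x^k; with e^τ = 3/2 this sends x^k to (3/2)^k x^k
x^3 ↦ 27/8 x^3
applying this coordinatewise to f: exp(τθ) f = -(9/4)x^3 - 2

the result is g(x) = -(9/4)x^3 - 2


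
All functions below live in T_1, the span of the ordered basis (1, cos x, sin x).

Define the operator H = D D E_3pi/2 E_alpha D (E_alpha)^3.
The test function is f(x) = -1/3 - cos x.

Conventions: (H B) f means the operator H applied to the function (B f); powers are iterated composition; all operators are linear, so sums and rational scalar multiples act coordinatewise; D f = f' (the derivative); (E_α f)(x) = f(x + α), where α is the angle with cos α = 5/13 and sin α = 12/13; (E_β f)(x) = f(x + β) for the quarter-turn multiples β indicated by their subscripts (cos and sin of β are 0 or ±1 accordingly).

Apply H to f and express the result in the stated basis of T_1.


E_alpha f = -1/3 - (5/13)cos x + (12/13)sin x
E_alpha E_alpha f = -1/3 + (119/169)cos x + (120/169)sin x
E_alpha E_alpha E_alpha f = -1/3 + (2035/2197)cos x - (828/2197)sin x
D (E_alpha)^3 f = -(828/2197)cos x - (2035/2197)sin x
E_alpha D (E_alpha)^3 f = -(28560/28561)cos x - (239/28561)sin x
E_3pi/2 (E_alpha D) (E_alpha)^3 f = (239/28561)cos x - (28560/28561)sin x
D E_3pi/2 (E_alpha D) (E_alpha)^3 f = -(28560/28561)cos x - (239/28561)sin x
D D E_3pi/2 (E_alpha D) (E_alpha)^3 f = -(239/28561)cos x + (28560/28561)sin x

g(x) = -(239/28561)cos x + (28560/28561)sin x


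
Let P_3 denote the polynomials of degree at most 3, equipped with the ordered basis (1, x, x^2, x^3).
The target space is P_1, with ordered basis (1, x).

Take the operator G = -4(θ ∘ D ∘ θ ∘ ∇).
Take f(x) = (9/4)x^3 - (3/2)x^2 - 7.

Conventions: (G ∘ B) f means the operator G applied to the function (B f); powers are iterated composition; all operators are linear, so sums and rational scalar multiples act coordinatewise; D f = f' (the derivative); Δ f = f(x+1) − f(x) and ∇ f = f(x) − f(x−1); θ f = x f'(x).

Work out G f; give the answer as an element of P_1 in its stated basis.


the result is g(x) = -108x

∇ f = (27/4)x^2 - (39/4)x + 15/4
θ ∇ f = (27/2)x^2 - (39/4)x
D θ ∇ f = 27x - 39/4
θ D θ ∇ f = 27x
(-4(θ ∘ D ∘ θ ∘ ∇)) f = -108x


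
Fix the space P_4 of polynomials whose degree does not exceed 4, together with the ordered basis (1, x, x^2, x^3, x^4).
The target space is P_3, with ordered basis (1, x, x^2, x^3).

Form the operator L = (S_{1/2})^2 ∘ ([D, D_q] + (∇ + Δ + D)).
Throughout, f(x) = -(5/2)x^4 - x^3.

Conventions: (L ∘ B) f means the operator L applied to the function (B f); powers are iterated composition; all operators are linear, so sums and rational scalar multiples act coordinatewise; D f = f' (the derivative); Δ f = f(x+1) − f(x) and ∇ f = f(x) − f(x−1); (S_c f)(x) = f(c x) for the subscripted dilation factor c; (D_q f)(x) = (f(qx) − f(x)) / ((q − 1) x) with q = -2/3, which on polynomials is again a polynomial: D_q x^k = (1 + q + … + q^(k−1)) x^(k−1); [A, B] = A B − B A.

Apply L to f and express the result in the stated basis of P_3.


the result is g(x) = -(15/32)x^3 - (29/96)x^2 - (185/36)x - 2

D_q f = -(65/54)x^3 - (7/9)x^2
D D_q f = -(65/18)x^2 - (14/9)x
D f = -10x^3 - 3x^2
D_q D f = -(70/9)x^2 - x
[D, D_q] f = (25/6)x^2 - (5/9)x
∇ f = -10x^3 + 12x^2 - 7x + 3/2
Δ f = -10x^3 - 18x^2 - 13x - 7/2
D f = -10x^3 - 3x^2
(∇ + Δ + D) f = -30x^3 - 9x^2 - 20x - 2
([D, D_q] + (∇ + Δ + D)) f = -30x^3 - (29/6)x^2 - (185/9)x - 2
S_{1/2} ([D, D_q] + (∇ + Δ + D)) f = -(15/4)x^3 - (29/24)x^2 - (185/18)x - 2
S_{1/2} S_{1/2} ([D, D_q] + (∇ + Δ + D)) f = -(15/32)x^3 - (29/96)x^2 - (185/36)x - 2


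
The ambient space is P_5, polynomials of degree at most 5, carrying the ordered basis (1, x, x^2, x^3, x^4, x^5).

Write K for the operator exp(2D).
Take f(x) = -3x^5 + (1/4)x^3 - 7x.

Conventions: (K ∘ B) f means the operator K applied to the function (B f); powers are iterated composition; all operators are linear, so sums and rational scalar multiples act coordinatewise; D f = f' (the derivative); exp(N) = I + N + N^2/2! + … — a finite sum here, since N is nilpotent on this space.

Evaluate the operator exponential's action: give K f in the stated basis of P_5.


order-1 term: -30x^4 + (3/2)x^2 - 14
order-2 term: -120x^3 + 3x
order-3 term: -240x^2 + 2
order-4 term: -240x
order-5 term: -96
the series for exp(2D) f terminates at order 5
exp(2D) f = -3x^5 - 30x^4 - (479/4)x^3 - (477/2)x^2 - 244x - 108

g(x) = -3x^5 - 30x^4 - (479/4)x^3 - (477/2)x^2 - 244x - 108


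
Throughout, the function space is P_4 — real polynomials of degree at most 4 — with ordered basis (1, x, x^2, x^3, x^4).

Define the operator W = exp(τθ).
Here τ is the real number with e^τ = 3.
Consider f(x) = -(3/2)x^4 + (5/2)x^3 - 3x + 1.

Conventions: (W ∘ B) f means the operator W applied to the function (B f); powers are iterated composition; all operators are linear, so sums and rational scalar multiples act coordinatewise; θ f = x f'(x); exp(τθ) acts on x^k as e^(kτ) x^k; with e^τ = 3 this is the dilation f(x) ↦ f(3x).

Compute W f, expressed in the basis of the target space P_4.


exp(τθ) x^k = e^(kτ) x^k; with e^τ = 3 this sends x^k to 3^k x^k
x ↦ 3 x
x^3 ↦ 27 x^3
x^4 ↦ 81 x^4
applying this coordinatewise to f: exp(τθ) f = -(243/2)x^4 + (135/2)x^3 - 9x + 1

g(x) = -(243/2)x^4 + (135/2)x^3 - 9x + 1


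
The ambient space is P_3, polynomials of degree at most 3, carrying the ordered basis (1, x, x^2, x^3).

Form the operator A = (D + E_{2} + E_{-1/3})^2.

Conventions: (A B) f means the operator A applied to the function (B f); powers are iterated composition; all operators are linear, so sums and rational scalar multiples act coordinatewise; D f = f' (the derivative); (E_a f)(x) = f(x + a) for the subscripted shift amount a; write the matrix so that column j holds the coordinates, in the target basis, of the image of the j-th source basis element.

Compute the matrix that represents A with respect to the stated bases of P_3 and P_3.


image of 1: 4
image of x: 4x + 32/3
image of x^2: 4x^2 + (64/3)x + 92/3
image of x^3: 4x^3 + 32x^2 + 92x + 2636/27
each image's coordinates form column j of the matrix

the matrix is [[4, 32/3, 92/3, 2636/27]; [0, 4, 64/3, 92]; [0, 0, 4, 32]; [0, 0, 0, 4]] (rows listed top to bottom)


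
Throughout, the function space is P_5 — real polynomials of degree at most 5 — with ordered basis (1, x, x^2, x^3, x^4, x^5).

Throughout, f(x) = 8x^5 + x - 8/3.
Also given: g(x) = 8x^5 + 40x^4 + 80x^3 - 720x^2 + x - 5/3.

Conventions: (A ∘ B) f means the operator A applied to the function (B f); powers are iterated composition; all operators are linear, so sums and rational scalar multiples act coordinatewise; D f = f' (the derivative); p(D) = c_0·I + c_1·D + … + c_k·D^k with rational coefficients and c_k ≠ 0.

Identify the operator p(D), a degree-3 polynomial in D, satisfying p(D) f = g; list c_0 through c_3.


D^0 f = 8x^5 + x - 8/3
D^1 f = 40x^4 + 1
D^2 f = 160x^3
D^3 f = 480x^2
matching coefficients of g against c_0 f + c_1 Df + … from the top degree down determines the c_i
solution: c_0 = 1, c_1 = 1, c_2 = 1/2, c_3 = -3/2

p(D) = I + D + (1/2)·D^2 − (3/2)·D^3, i.e. c_0 = 1, c_1 = 1, c_2 = 1/2, c_3 = -3/2


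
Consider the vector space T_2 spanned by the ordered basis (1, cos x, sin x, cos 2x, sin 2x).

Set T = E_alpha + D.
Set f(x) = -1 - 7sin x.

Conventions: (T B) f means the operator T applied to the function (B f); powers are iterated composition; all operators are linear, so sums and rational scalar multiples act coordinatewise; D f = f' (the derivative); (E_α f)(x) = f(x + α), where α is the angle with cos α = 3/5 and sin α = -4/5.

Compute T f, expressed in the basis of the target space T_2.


E_alpha f = -1 + (28/5)cos x - (21/5)sin x
D f = -7cos x
(E_alpha + D) f = -1 - (7/5)cos x - (21/5)sin x

g(x) = -1 - (7/5)cos x - (21/5)sin x


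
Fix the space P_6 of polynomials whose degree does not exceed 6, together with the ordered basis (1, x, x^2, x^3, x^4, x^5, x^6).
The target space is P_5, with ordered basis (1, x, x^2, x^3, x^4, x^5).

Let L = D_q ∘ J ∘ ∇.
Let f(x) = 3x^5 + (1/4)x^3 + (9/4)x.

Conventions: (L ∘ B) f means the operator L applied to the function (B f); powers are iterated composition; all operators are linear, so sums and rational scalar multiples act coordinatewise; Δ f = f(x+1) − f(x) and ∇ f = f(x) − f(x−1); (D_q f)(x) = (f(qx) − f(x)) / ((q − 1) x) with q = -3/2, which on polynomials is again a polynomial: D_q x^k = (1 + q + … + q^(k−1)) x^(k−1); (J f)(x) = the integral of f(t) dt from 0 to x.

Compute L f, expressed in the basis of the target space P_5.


the image equals g(x) = (165/16)x^4 + (195/16)x^3 + (287/16)x^2 + (63/16)x + 11/2

∇ f = 15x^4 - 30x^3 + (123/4)x^2 - (63/4)x + 11/2
J ∇ f = 3x^5 - (15/2)x^4 + (41/4)x^3 - (63/8)x^2 + (11/2)x
D_q J ∇ f = (165/16)x^4 + (195/16)x^3 + (287/16)x^2 + (63/16)x + 11/2


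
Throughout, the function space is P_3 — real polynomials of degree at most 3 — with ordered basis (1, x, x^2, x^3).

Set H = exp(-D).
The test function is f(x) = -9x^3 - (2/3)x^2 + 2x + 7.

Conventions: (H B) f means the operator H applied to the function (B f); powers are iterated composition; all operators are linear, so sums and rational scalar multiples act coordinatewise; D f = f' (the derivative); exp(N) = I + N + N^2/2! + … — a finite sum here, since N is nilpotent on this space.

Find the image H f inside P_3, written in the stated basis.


g(x) = -9x^3 + (79/3)x^2 - (71/3)x + 40/3

order-1 term: 27x^2 + (4/3)x - 2
order-2 term: -27x - 2/3
order-3 term: 9
the series for exp(-D) f terminates at order 3
exp(-D) f = -9x^3 + (79/3)x^2 - (71/3)x + 40/3


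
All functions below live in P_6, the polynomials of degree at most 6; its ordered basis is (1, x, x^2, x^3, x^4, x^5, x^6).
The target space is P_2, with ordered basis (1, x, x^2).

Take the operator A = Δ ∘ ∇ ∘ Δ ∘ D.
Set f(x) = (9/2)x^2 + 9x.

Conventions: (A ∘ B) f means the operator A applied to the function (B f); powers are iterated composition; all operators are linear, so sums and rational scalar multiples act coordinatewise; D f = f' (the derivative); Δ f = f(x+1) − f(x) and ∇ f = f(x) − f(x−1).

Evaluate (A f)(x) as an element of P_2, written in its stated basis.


D f = 9x + 9
Δ D f = 9
∇ Δ D f = 0
Δ (∇ ∘ Δ) D f = 0

the image equals g(x) = 0


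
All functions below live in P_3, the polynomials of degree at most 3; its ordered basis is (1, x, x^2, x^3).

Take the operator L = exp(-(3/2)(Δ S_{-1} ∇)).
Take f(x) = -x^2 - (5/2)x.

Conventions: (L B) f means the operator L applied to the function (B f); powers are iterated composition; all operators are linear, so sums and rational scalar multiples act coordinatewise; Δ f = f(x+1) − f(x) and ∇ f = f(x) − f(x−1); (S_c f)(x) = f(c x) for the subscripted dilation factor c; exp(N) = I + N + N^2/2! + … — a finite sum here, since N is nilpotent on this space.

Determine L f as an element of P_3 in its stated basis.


the result is g(x) = -x^2 - (5/2)x - 3

order-1 term: -3
the series for exp(-(3/2)(Δ S_{-1} ∇)) f terminates at order 1
exp(-(3/2)(Δ S_{-1} ∇)) f = -x^2 - (5/2)x - 3


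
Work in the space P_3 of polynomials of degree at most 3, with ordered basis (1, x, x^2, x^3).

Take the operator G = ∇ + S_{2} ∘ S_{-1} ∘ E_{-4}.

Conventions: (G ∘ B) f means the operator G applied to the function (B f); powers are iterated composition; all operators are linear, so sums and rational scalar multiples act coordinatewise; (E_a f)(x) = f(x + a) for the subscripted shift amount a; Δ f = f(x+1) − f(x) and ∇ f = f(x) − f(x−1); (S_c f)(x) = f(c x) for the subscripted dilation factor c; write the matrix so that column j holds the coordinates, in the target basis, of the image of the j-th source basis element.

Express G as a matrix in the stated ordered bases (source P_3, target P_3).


image of 1: 1
image of x: -2x - 3
image of x^2: 4x^2 + 18x + 15
image of x^3: -8x^3 - 45x^2 - 99x - 63
each image's coordinates form column j of the matrix

the matrix is [[1, -3, 15, -63]; [0, -2, 18, -99]; [0, 0, 4, -45]; [0, 0, 0, -8]] (rows listed top to bottom)


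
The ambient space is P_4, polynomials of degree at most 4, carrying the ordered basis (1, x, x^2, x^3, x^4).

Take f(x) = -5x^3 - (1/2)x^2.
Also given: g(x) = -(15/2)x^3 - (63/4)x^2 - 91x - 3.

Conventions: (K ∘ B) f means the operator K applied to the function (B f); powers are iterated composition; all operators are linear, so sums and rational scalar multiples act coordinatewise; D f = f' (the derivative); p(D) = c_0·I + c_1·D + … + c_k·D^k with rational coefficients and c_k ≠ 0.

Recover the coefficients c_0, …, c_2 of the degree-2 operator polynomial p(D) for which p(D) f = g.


D^0 f = -5x^3 - (1/2)x^2
D^1 f = -15x^2 - x
D^2 f = -30x - 1
matching coefficients of g against c_0 f + c_1 Df + … from the top degree down determines the c_i
solution: c_0 = 3/2, c_1 = 1, c_2 = 3

p(D) = (3/2)·I + D + 3·D^2, i.e. c_0 = 3/2, c_1 = 1, c_2 = 3


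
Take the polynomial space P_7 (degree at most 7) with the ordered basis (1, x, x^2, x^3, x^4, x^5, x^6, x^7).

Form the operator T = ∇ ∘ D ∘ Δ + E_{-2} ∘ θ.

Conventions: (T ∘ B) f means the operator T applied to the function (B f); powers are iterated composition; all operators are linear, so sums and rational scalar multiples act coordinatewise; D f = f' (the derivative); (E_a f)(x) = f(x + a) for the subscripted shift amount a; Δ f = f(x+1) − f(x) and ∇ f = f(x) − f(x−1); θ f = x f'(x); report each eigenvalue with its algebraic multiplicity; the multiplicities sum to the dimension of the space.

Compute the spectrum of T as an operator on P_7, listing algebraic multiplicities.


λ = 0 (multiplicity 1), λ = 1 (multiplicity 1), λ = 2 (multiplicity 1), λ = 3 (multiplicity 1), λ = 4 (multiplicity 1), λ = 5 (multiplicity 1), λ = 6 (multiplicity 1), λ = 7 (multiplicity 1)

image of 1: 0
image of x: x - 2
image of x^2: 2x^2 - 8x + 8
image of x^3: 3x^3 - 18x^2 + 36x - 18
image of x^4: 4x^4 - 32x^3 + 96x^2 - 104x + 64
image of x^5: 5x^5 - 50x^4 + 200x^3 - 340x^2 + 400x - 150
image of x^6: 6x^6 - 72x^5 + 360x^4 - 840x^3 + 1440x^2 - 1092x + 384
image of x^7: 7x^7 - 98x^6 + 588x^5 - 1750x^4 + 3920x^3 - 4494x^2 + 3136x - 882
the matrix is upper triangular; its diagonal is (0, 1, 2, 3, 4, 5, 6, 7)
for a triangular matrix the eigenvalues are the diagonal entries, with algebraic multiplicity their repetition count


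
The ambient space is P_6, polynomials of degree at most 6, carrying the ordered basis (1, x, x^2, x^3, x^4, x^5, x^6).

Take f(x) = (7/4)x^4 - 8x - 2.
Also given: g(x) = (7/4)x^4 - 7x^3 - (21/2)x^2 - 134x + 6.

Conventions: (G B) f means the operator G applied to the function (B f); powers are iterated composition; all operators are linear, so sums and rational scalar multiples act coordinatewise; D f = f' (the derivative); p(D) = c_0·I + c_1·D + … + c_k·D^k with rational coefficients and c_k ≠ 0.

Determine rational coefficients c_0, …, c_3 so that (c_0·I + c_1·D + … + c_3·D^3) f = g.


c_0 = 1, c_1 = -1, c_2 = -1/2, c_3 = -3

D^0 f = (7/4)x^4 - 8x - 2
D^1 f = 7x^3 - 8
D^2 f = 21x^2
D^3 f = 42x
matching coefficients of g against c_0 f + c_1 Df + … from the top degree down determines the c_i
solution: c_0 = 1, c_1 = -1, c_2 = -1/2, c_3 = -3


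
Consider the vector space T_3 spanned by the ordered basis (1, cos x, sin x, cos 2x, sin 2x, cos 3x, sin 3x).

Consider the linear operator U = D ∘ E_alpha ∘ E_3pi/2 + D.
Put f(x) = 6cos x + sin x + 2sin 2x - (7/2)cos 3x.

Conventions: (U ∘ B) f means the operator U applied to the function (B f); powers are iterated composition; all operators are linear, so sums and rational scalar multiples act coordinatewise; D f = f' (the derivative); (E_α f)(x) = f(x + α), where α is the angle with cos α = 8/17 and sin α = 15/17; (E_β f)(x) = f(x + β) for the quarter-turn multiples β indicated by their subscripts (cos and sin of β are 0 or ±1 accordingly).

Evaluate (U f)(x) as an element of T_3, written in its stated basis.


the image equals g(x) = (80/17)cos x - (184/17)sin x + (1800/289)cos 2x + (960/289)sin 2x - (51324/4913)cos 3x + (56784/4913)sin 3x

E_3pi/2 f = -cos x + 6sin x - 2sin 2x + (7/2)sin 3x
E_alpha E_3pi/2 f = (82/17)cos x + (63/17)sin x - (480/289)cos 2x + (322/289)sin 2x - (3465/9826)cos 3x - (17108/4913)sin 3x
D E_alpha E_3pi/2 f = (63/17)cos x - (82/17)sin x + (644/289)cos 2x + (960/289)sin 2x - (51324/4913)cos 3x + (10395/9826)sin 3x
D f = cos x - 6sin x + 4cos 2x + (21/2)sin 3x
(D ∘ E_alpha ∘ E_3pi/2 + D) f = (80/17)cos x - (184/17)sin x + (1800/289)cos 2x + (960/289)sin 2x - (51324/4913)cos 3x + (56784/4913)sin 3x


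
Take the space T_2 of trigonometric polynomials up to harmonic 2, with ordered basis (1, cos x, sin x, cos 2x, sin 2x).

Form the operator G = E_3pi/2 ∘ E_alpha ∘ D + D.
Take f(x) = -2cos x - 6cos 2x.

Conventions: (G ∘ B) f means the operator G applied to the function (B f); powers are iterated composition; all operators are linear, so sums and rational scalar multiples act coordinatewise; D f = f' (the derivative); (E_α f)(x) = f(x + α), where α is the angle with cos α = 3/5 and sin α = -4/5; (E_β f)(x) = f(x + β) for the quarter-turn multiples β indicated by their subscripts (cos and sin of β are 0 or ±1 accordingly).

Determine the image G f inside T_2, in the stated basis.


D f = 2sin x + 12sin 2x
E_alpha D f = -(8/5)cos x + (6/5)sin x - (288/25)cos 2x - (84/25)sin 2x
E_3pi/2 E_alpha D f = -(6/5)cos x - (8/5)sin x + (288/25)cos 2x + (84/25)sin 2x
D f = 2sin x + 12sin 2x
(E_3pi/2 ∘ E_alpha ∘ D + D) f = -(6/5)cos x + (2/5)sin x + (288/25)cos 2x + (384/25)sin 2x

g(x) = -(6/5)cos x + (2/5)sin x + (288/25)cos 2x + (384/25)sin 2x


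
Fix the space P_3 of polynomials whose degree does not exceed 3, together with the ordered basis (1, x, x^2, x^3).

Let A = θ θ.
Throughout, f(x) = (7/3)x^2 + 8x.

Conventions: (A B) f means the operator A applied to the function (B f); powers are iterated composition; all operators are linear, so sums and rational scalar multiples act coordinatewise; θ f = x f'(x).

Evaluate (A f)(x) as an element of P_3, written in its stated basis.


θ f = (14/3)x^2 + 8x
θ θ f = (28/3)x^2 + 8x

the result is g(x) = (28/3)x^2 + 8x


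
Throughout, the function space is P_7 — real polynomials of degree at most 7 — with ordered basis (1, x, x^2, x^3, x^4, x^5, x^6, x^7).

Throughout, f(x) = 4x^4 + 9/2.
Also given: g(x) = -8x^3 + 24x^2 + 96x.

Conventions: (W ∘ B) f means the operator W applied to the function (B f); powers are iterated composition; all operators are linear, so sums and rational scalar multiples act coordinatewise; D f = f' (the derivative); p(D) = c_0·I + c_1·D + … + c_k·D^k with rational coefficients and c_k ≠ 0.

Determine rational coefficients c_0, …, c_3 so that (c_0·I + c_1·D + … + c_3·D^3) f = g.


D^0 f = 4x^4 + 9/2
D^1 f = 16x^3
D^2 f = 48x^2
D^3 f = 96x
matching coefficients of g against c_0 f + c_1 Df + … from the top degree down determines the c_i
solution: c_0 = 0, c_1 = -1/2, c_2 = 1/2, c_3 = 1

p(D) = -(1/2)·D + (1/2)·D^2 + D^3, i.e. c_0 = 0, c_1 = -1/2, c_2 = 1/2, c_3 = 1


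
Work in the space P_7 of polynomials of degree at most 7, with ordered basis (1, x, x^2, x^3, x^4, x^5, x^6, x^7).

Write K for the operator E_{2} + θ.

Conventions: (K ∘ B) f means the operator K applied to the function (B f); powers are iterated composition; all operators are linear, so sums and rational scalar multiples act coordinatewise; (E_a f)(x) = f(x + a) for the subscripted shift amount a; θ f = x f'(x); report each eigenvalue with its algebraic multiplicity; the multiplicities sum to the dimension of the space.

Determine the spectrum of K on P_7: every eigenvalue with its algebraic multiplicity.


image of 1: 1
image of x: 2x + 2
image of x^2: 3x^2 + 4x + 4
image of x^3: 4x^3 + 6x^2 + 12x + 8
image of x^4: 5x^4 + 8x^3 + 24x^2 + 32x + 16
image of x^5: 6x^5 + 10x^4 + 40x^3 + 80x^2 + 80x + 32
image of x^6: 7x^6 + 12x^5 + 60x^4 + 160x^3 + 240x^2 + 192x + 64
image of x^7: 8x^7 + 14x^6 + 84x^5 + 280x^4 + 560x^3 + 672x^2 + 448x + 128
the matrix is upper triangular; its diagonal is (1, 2, 3, 4, 5, 6, 7, 8)
for a triangular matrix the eigenvalues are the diagonal entries, with algebraic multiplicity their repetition count

λ = 1 (multiplicity 1), λ = 2 (multiplicity 1), λ = 3 (multiplicity 1), λ = 4 (multiplicity 1), λ = 5 (multiplicity 1), λ = 6 (multiplicity 1), λ = 7 (multiplicity 1), λ = 8 (multiplicity 1)


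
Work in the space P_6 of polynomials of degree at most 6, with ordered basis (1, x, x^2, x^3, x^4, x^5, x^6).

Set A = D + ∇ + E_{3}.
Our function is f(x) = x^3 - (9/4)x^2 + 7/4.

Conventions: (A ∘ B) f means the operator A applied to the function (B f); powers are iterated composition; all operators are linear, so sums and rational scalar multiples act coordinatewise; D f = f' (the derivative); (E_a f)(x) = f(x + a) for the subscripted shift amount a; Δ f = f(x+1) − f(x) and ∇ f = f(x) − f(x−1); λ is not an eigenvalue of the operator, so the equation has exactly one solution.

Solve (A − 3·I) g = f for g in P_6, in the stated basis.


the result is g(x) = -(1/2)x^3 - (21/8)x^2 - (153/8)x - 1059/16

write g with unknown coordinates in the stated basis and equate coefficients in (A − 3·I) g = f
solving from the highest basis element down gives g = -(1/2)x^3 - (21/8)x^2 - (153/8)x - 1059/16
check: A g = -(1/2)x^3 - (81/8)x^2 - (459/8)x - 3149/16
so A g − 3·g = x^3 - (9/4)x^2 + 7/4 = f ✓


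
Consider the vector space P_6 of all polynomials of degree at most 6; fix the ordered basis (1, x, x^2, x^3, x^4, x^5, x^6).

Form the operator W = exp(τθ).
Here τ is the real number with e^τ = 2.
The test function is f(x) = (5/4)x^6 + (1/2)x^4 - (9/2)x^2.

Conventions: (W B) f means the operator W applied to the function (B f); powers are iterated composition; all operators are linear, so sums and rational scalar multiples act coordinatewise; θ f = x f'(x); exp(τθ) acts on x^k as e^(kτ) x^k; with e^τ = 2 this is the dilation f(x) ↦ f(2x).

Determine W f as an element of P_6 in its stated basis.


the result is g(x) = 80x^6 + 8x^4 - 18x^2

exp(τθ) x^k = e^(kτ) x^k; with e^τ = 2 this sends x^k to 2^k x^k
x^2 ↦ 4 x^2
x^4 ↦ 16 x^4
x^6 ↦ 64 x^6
applying this coordinatewise to f: exp(τθ) f = 80x^6 + 8x^4 - 18x^2


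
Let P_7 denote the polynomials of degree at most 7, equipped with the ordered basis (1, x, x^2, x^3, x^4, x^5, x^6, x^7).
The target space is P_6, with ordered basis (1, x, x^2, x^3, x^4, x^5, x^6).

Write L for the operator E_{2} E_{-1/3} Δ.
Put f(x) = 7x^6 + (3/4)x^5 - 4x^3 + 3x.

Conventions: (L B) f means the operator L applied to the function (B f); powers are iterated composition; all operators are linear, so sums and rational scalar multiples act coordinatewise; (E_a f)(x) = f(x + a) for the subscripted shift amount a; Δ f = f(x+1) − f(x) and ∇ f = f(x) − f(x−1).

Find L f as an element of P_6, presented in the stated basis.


the result is g(x) = 42x^5 + (1835/4)x^4 + (12235/6)x^3 + (82709/18)x^2 + (565075/108)x + 778987/324

Δ f = 42x^5 + (435/4)x^4 + (295/2)x^3 + (201/2)x^2 + (135/4)x + 27/4
E_{-1/3} Δ f = 42x^5 + (155/4)x^4 + (295/6)x^3 + (179/18)x^2 + (259/108)x + 769/324
E_{2} E_{-1/3} Δ f = 42x^5 + (1835/4)x^4 + (12235/6)x^3 + (82709/18)x^2 + (565075/108)x + 778987/324


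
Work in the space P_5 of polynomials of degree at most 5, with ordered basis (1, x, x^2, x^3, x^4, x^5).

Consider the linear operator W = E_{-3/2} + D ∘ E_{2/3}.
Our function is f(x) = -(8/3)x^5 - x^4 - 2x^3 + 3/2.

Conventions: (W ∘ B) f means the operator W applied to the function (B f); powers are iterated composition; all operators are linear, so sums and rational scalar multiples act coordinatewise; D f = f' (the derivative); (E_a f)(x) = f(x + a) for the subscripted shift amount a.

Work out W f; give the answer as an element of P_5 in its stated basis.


E_{-3/2} f = -(8/3)x^5 + 19x^4 - 56x^3 + (171/2)x^2 - (135/2)x + 375/16
E_{2/3} f = -(8/3)x^5 - (89/9)x^4 - (446/27)x^3 - (1180/81)x^2 - (1576/243)x + 523/1458
D E_{2/3} f = -(40/3)x^4 - (356/9)x^3 - (446/9)x^2 - (2360/81)x - 1576/243
(E_{-3/2} + D ∘ E_{2/3}) f = -(8/3)x^5 + (17/3)x^4 - (860/9)x^3 + (647/18)x^2 - (15655/162)x + 65909/3888

g(x) = -(8/3)x^5 + (17/3)x^4 - (860/9)x^3 + (647/18)x^2 - (15655/162)x + 65909/3888


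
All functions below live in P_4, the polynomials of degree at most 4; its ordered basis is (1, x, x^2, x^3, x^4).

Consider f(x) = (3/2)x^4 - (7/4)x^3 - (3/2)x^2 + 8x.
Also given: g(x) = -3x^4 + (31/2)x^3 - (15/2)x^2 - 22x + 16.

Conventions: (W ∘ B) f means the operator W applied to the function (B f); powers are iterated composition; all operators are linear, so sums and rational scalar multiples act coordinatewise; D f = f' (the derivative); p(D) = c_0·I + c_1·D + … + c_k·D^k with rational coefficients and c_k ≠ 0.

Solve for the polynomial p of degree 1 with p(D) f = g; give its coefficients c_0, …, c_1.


D^0 f = (3/2)x^4 - (7/4)x^3 - (3/2)x^2 + 8x
D^1 f = 6x^3 - (21/4)x^2 - 3x + 8
matching coefficients of g against c_0 f + c_1 Df + … from the top degree down determines the c_i
solution: c_0 = -2, c_1 = 2

p(D) = -2·I + 2·D, i.e. c_0 = -2, c_1 = 2


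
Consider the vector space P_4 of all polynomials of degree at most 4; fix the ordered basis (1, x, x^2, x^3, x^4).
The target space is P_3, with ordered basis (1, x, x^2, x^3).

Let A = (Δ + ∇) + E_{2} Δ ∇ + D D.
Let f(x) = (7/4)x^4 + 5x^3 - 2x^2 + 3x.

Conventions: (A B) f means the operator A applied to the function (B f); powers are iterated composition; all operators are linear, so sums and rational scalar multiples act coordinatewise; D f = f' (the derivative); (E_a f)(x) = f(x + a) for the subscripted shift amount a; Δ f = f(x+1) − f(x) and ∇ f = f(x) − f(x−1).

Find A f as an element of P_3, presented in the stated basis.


the result is g(x) = 14x^3 + 72x^2 + 150x + 311/2

Δ f = 7x^3 + (51/2)x^2 + 18x + 31/4
∇ f = 7x^3 + (9/2)x^2 - 12x + 33/4
(Δ + ∇) f = 14x^3 + 30x^2 + 6x + 16
∇ f = 7x^3 + (9/2)x^2 - 12x + 33/4
Δ ∇ f = 21x^2 + 30x - 1/2
E_{2} Δ ∇ f = 21x^2 + 114x + 287/2
D f = 7x^3 + 15x^2 - 4x + 3
D D f = 21x^2 + 30x - 4
((Δ + ∇) + E_{2} Δ ∇ + D D) f = 14x^3 + 72x^2 + 150x + 311/2


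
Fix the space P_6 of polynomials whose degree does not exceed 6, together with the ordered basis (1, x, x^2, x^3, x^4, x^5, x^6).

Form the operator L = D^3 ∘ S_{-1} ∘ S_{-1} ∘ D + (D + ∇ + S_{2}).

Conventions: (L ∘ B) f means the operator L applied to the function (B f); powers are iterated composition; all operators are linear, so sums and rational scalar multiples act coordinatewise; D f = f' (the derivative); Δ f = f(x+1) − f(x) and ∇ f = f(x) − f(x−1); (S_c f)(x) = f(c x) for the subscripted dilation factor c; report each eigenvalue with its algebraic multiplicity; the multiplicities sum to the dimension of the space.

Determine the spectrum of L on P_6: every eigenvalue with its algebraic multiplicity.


image of 1: 1
image of x: 2x + 2
image of x^2: 4x^2 + 4x - 1
image of x^3: 8x^3 + 6x^2 - 3x + 1
image of x^4: 16x^4 + 8x^3 - 6x^2 + 4x + 23
image of x^5: 32x^5 + 10x^4 - 10x^3 + 10x^2 + 115x + 1
image of x^6: 64x^6 + 12x^5 - 15x^4 + 20x^3 + 345x^2 + 6x - 1
the matrix is upper triangular; its diagonal is (1, 2, 4, 8, 16, 32, 64)
for a triangular matrix the eigenvalues are the diagonal entries, with algebraic multiplicity their repetition count

λ = 1 (multiplicity 1), λ = 2 (multiplicity 1), λ = 4 (multiplicity 1), λ = 8 (multiplicity 1), λ = 16 (multiplicity 1), λ = 32 (multiplicity 1), λ = 64 (multiplicity 1)


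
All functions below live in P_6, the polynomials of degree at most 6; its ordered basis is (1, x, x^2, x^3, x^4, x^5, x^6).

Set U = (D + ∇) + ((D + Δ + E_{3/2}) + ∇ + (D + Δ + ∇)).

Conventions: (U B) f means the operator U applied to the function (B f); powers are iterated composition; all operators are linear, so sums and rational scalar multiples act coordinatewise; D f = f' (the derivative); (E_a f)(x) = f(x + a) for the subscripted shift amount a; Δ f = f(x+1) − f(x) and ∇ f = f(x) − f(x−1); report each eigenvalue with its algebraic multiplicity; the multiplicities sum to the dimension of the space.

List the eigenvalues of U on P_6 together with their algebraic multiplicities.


image of 1: 1
image of x: x + 19/2
image of x^2: x^2 + 19x + 5/4
image of x^3: x^3 + (57/2)x^2 + (15/4)x + 67/8
image of x^4: x^4 + 38x^3 + (15/2)x^2 + (67/2)x + 65/16
image of x^5: x^5 + (95/2)x^4 + (25/2)x^3 + (335/4)x^2 + (325/16)x + 403/32
image of x^6: x^6 + 57x^5 + (75/4)x^4 + (335/2)x^3 + (975/16)x^2 + (1209/16)x + 665/64
the matrix is upper triangular; its diagonal is (1, 1, 1, 1, 1, 1, 1)
for a triangular matrix the eigenvalues are the diagonal entries, with algebraic multiplicity their repetition count

λ = 1 (multiplicity 7)


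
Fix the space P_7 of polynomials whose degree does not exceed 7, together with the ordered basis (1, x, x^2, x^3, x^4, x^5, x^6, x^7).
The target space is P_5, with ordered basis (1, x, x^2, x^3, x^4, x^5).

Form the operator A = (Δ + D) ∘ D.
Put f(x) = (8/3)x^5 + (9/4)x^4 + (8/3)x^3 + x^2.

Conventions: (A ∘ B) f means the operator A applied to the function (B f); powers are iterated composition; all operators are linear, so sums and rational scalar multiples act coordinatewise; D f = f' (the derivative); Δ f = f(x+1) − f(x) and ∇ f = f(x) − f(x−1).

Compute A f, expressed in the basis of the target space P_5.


the image equals g(x) = (320/3)x^3 + 134x^2 + (337/3)x + 103/3

D f = (40/3)x^4 + 9x^3 + 8x^2 + 2x
Δ D f = (160/3)x^3 + 107x^2 + (289/3)x + 97/3
D D f = (160/3)x^3 + 27x^2 + 16x + 2
(Δ + D) D f = (320/3)x^3 + 134x^2 + (337/3)x + 103/3


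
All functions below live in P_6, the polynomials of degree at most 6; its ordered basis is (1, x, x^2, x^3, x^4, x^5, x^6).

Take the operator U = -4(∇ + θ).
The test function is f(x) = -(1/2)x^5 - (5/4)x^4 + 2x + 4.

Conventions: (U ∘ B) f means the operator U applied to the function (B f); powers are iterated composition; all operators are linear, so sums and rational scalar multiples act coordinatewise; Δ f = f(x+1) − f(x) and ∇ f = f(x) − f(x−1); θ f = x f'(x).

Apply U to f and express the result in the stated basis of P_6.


∇ f = -(5/2)x^4 + (5/2)x^2 - (5/2)x + 11/4
θ f = -(5/2)x^5 - 5x^4 + 2x
(∇ + θ) f = -(5/2)x^5 - (15/2)x^4 + (5/2)x^2 - (1/2)x + 11/4
(-4(∇ + θ)) f = 10x^5 + 30x^4 - 10x^2 + 2x - 11

the image equals g(x) = 10x^5 + 30x^4 - 10x^2 + 2x - 11


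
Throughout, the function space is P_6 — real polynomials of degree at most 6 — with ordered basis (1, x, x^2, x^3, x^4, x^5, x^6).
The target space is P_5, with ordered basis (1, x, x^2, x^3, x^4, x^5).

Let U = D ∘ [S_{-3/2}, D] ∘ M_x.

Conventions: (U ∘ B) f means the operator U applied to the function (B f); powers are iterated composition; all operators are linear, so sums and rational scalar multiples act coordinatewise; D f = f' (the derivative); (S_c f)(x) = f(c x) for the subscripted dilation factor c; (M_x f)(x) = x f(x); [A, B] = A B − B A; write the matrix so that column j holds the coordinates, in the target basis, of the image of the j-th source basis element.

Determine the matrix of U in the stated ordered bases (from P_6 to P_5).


image of 1: 0
image of x: -15/2
image of x^2: (135/4)x
image of x^3: -(405/4)x^2
image of x^4: (2025/8)x^3
image of x^5: -(18225/32)x^4
image of x^6: (76545/64)x^5
each image's coordinates form column j of the matrix

the matrix is [[0, -15/2, 0, 0, 0, 0, 0]; [0, 0, 135/4, 0, 0, 0, 0]; [0, 0, 0, -405/4, 0, 0, 0]; [0, 0, 0, 0, 2025/8, 0, 0]; [0, 0, 0, 0, 0, -18225/32, 0]; [0, 0, 0, 0, 0, 0, 76545/64]] (rows listed top to bottom)


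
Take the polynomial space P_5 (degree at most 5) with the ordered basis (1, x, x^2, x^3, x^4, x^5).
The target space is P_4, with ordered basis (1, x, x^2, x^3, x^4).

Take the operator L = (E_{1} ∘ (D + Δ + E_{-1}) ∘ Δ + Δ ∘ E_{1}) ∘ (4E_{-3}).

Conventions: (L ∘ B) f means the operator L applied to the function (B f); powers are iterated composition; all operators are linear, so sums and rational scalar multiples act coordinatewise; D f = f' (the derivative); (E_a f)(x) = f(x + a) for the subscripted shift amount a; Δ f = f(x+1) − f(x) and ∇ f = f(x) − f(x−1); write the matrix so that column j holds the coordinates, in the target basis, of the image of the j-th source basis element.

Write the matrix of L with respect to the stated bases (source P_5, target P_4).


image of 1: 0
image of x: 8
image of x^2: 16x - 16
image of x^3: 24x^2 - 48x + 44
image of x^4: 32x^3 - 96x^2 + 176x - 152
image of x^5: 40x^4 - 160x^3 + 440x^2 - 760x + 548
each image's coordinates form column j of the matrix

the matrix is [[0, 8, -16, 44, -152, 548]; [0, 0, 16, -48, 176, -760]; [0, 0, 0, 24, -96, 440]; [0, 0, 0, 0, 32, -160]; [0, 0, 0, 0, 0, 40]] (rows listed top to bottom)


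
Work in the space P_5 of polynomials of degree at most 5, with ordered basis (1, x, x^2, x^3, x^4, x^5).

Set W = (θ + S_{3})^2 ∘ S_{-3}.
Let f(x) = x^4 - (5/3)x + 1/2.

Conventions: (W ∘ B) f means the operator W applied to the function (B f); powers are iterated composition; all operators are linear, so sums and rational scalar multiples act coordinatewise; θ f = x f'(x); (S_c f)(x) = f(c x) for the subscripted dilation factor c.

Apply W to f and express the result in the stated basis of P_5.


S_{-3} f = 81x^4 + 5x + 1/2
θ S_{-3} f = 324x^4 + 5x
S_{3} S_{-3} f = 6561x^4 + 15x + 1/2
(θ + S_{3}) S_{-3} f = 6885x^4 + 20x + 1/2
θ (θ + S_{3}) S_{-3} f = 27540x^4 + 20x
S_{3} (θ + S_{3}) S_{-3} f = 557685x^4 + 60x + 1/2
(θ + S_{3}) (θ + S_{3}) S_{-3} f = 585225x^4 + 80x + 1/2

the result is g(x) = 585225x^4 + 80x + 1/2


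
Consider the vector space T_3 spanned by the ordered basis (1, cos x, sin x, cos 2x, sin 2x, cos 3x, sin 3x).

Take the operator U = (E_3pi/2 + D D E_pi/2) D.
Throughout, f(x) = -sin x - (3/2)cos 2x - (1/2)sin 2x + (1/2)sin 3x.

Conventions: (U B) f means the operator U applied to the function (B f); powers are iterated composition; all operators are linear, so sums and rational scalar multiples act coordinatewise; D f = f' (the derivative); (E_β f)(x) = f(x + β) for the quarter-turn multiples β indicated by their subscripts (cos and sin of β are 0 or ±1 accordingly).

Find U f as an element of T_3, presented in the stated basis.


D f = -cos x - cos 2x + 3sin 2x + (3/2)cos 3x
E_3pi/2 D f = -sin x + cos 2x - 3sin 2x - (3/2)sin 3x
E_pi/2 D f = sin x + cos 2x - 3sin 2x + (3/2)sin 3x
D E_pi/2 D f = cos x - 6cos 2x - 2sin 2x + (9/2)cos 3x
D D E_pi/2 D f = -sin x - 4cos 2x + 12sin 2x - (27/2)sin 3x
(E_3pi/2 + D D E_pi/2) D f = -2sin x - 3cos 2x + 9sin 2x - 15sin 3x

the image equals g(x) = -2sin x - 3cos 2x + 9sin 2x - 15sin 3x


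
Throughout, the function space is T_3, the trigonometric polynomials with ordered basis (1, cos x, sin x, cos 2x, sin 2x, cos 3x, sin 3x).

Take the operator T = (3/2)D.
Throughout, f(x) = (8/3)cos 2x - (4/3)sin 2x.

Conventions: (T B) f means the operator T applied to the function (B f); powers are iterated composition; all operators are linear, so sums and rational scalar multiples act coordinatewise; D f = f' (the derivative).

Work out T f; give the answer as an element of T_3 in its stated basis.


g(x) = -4cos 2x - 8sin 2x

D f = -(8/3)cos 2x - (16/3)sin 2x
((3/2)D) f = -4cos 2x - 8sin 2x


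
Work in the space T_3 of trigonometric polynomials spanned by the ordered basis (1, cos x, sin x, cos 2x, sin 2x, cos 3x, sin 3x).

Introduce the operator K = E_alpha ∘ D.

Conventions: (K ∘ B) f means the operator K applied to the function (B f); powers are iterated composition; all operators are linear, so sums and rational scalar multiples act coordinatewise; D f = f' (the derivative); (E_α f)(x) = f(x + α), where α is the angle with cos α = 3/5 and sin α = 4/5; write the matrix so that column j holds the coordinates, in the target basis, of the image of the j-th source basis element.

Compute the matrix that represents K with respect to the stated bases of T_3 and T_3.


the matrix is [[0, 0, 0, 0, 0, 0, 0]; [0, -4/5, 3/5, 0, 0, 0, 0]; [0, -3/5, -4/5, 0, 0, 0, 0]; [0, 0, 0, -48/25, -14/25, 0, 0]; [0, 0, 0, 14/25, -48/25, 0, 0]; [0, 0, 0, 0, 0, -132/125, -351/125]; [0, 0, 0, 0, 0, 351/125, -132/125]] (rows listed top to bottom)

image of 1: 0
image of cos x: -(4/5)cos x - (3/5)sin x
image of sin x: (3/5)cos x - (4/5)sin x
image of cos 2x: -(48/25)cos 2x + (14/25)sin 2x
image of sin 2x: -(14/25)cos 2x - (48/25)sin 2x
image of cos 3x: -(132/125)cos 3x + (351/125)sin 3x
image of sin 3x: -(351/125)cos 3x - (132/125)sin 3x
each image's coordinates form column j of the matrix


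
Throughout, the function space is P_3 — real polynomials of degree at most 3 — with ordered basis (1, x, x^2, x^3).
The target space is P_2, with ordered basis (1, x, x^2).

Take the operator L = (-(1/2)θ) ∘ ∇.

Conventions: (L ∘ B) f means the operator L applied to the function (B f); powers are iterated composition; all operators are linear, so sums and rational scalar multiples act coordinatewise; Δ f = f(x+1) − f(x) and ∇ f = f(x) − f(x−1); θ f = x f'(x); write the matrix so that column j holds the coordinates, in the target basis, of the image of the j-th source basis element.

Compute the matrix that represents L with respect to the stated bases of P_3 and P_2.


the matrix is [[0, 0, 0, 0]; [0, 0, -1, 3/2]; [0, 0, 0, -3]] (rows listed top to bottom)

image of 1: 0
image of x: 0
image of x^2: -x
image of x^3: -3x^2 + (3/2)x
each image's coordinates form column j of the matrix


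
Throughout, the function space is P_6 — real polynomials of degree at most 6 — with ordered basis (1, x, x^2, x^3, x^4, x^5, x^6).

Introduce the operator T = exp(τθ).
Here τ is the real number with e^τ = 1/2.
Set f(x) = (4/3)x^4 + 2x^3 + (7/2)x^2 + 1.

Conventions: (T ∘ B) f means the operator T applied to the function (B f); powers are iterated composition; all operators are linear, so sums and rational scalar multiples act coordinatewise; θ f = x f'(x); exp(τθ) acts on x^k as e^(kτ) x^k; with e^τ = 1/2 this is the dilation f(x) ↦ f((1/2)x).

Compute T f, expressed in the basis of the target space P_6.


g(x) = (1/12)x^4 + (1/4)x^3 + (7/8)x^2 + 1

exp(τθ) x^k = e^(kτ) x^k; with e^τ = 1/2 this sends x^k to (1/2)^k x^k
x^2 ↦ 1/4 x^2
x^3 ↦ 1/8 x^3
x^4 ↦ 1/16 x^4
applying this coordinatewise to f: exp(τθ) f = (1/12)x^4 + (1/4)x^3 + (7/8)x^2 + 1


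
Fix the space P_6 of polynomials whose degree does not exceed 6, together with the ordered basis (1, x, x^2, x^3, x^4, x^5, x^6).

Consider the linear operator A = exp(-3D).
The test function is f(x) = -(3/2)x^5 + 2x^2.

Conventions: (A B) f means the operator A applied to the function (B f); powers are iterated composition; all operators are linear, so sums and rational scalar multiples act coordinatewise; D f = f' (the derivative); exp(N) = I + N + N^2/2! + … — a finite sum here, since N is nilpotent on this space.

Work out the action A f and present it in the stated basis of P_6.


order-1 term: (45/2)x^4 - 12x
order-2 term: -135x^3 + 18
order-3 term: 405x^2
order-4 term: -(1215/2)x
order-5 term: 729/2
the series for exp(-3D) f terminates at order 5
exp(-3D) f = -(3/2)x^5 + (45/2)x^4 - 135x^3 + 407x^2 - (1239/2)x + 765/2

the result is g(x) = -(3/2)x^5 + (45/2)x^4 - 135x^3 + 407x^2 - (1239/2)x + 765/2
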